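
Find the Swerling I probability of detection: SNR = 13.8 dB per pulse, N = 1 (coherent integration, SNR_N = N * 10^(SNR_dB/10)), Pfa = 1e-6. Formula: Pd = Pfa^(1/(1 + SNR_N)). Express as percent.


SNR_lin = 10^(13.8/10) = 23.98833
SNR_N = 1 * 23.98833 = 23.98833
1/(1 + SNR_N) = 1/24.98833 = 0.0400187
Pd = (1e-6)^0.0400187 = 0.57529
Pd = 57.5%

57.5%


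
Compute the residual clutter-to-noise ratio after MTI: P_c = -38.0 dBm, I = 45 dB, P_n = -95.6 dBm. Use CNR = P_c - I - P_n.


CNR = -38.0 - 45 - (-95.6) = 12.6 dB

12.6 dB


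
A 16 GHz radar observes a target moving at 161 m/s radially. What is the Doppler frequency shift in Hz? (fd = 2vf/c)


fd = 2 * 161 * 16000000000.0 / 3e8 = 17173.3 Hz

17173.3 Hz


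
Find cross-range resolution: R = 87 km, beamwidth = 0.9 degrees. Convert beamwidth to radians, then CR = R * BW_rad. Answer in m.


BW_rad = 0.015707963
CR = 87000 * 0.015707963 = 1366.6 m

1366.6 m


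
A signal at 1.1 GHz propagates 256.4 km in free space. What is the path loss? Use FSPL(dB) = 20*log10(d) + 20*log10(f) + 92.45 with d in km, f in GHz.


20*log10(256.4) = 48.18
20*log10(1.1) = 0.83
FSPL = 141.5 dB

141.5 dB


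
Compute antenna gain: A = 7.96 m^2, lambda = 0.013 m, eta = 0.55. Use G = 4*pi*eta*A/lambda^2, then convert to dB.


G_linear = 4*pi*0.55*7.96/0.013^2 = 325535.92
G_dB = 10*log10(325535.92) = 55.1 dB

55.1 dB


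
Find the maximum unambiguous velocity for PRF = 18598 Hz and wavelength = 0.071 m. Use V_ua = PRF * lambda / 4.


V_ua = 18598 * 0.071 / 4 = 330.1 m/s

330.1 m/s


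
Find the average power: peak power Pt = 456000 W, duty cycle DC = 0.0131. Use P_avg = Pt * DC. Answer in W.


P_avg = 456000 * 0.0131 = 5973.6 W

5973.6 W


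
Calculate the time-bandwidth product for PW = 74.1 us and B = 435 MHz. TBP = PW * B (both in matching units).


TBP = 74.1 * 435 = 32233.5

32233.5


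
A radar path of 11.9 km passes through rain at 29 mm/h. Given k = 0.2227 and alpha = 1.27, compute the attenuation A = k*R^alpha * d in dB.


gamma = 0.2227 * 29^1.27 = 16.031187 dB/km
A = 16.031187 * 11.9 = 190.77 dB

190.77 dB


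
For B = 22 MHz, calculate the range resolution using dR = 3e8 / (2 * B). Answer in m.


dR = 3e8 / (2 * 22000000.0) = 6.82 m

6.82 m


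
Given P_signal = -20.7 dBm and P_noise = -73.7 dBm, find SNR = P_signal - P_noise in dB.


SNR = -20.7 - (-73.7) = 53.0 dB

53.0 dB


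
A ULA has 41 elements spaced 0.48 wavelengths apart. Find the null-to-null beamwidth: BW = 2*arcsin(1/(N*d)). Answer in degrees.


1/(N*d) = 1/(41*0.48) = 0.050813
BW = 2*arcsin(0.050813) = 5.8 degrees

5.8 degrees


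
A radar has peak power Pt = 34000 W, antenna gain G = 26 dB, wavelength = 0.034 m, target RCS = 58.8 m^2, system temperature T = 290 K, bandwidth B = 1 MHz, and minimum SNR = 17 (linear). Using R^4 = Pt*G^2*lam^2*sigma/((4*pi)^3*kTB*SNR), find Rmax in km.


G_lin = 10^(26/10) = 398.107171
R^4 = 34000 * 398.107171^2 * 0.034^2 * 58.8 / ((4*pi)^3 * 1.38e-23 * 290 * 1000000.0 * 17)
R^4 = 2.71305e18 m^4
R_max = (2.71305e18)^(1/4) = 40584.9 m = 40.6 km

40.6 km


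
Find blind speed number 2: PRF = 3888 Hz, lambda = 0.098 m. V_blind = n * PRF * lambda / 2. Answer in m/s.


V_blind = 2 * 3888 * 0.098 / 2 = 381.0 m/s

381.0 m/s


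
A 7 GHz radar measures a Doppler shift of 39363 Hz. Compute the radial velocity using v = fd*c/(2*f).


v = 39363 * 3e8 / (2 * 7000000000.0) = 843.5 m/s

843.5 m/s


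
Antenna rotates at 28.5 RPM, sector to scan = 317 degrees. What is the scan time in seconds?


t = 317 / (28.5 * 360) * 60 = 1.85 s

1.85 s


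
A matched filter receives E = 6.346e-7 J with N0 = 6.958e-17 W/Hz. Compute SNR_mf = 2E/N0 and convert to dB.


SNR_lin = 2 * 6.346e-7 / 6.958e-17 = 1.824e10
SNR_dB = 10*log10(1.824e10) = 102.6 dB

102.6 dB


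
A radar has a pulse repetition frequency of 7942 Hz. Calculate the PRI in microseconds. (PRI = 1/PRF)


PRI = 1/7942 = 0.0001259129 s = 125.9 us

125.9 us


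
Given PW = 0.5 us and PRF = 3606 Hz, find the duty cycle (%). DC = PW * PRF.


DC = 0.5e-6 * 3606 * 100 = 0.18%

0.18%


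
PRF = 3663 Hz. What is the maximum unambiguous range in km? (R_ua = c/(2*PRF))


R_ua = 3e8 / (2 * 3663) = 40950.0 m = 41.0 km

41.0 km


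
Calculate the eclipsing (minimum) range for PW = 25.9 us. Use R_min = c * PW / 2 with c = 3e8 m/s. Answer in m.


R_min = 3e8 * 25.9e-6 / 2 = 3885.0 m

3885.0 m


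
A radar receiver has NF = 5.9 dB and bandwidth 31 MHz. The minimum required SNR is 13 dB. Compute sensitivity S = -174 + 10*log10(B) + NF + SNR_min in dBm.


10*log10(31000000.0) = 74.91
S = -174 + 74.91 + 5.9 + 13 = -80.2 dBm

-80.2 dBm


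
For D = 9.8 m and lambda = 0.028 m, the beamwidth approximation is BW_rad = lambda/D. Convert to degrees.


BW_rad = 0.028 / 9.8 = 0.002857
BW_deg = 0.16 degrees

0.16 degrees


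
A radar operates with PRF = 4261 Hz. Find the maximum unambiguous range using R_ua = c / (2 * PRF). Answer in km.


R_ua = 3e8 / (2 * 4261) = 35203.0 m = 35.2 km

35.2 km


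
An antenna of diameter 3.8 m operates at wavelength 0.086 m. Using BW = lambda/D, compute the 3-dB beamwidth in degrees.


BW_rad = 0.086 / 3.8 = 0.022632
BW_deg = 1.3 degrees

1.3 degrees


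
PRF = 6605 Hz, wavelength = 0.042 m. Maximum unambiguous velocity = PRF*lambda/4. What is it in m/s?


V_ua = 6605 * 0.042 / 4 = 69.4 m/s

69.4 m/s


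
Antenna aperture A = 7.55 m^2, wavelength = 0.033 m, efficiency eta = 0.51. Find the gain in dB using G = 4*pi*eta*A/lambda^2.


G_linear = 4*pi*0.51*7.55/0.033^2 = 44432.33
G_dB = 10*log10(44432.33) = 46.5 dB

46.5 dB


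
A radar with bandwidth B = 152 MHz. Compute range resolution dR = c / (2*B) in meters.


dR = 3e8 / (2 * 152000000.0) = 0.99 m

0.99 m


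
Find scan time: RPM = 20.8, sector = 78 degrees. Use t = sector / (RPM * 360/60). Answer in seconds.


t = 78 / (20.8 * 360) * 60 = 0.63 s

0.63 s


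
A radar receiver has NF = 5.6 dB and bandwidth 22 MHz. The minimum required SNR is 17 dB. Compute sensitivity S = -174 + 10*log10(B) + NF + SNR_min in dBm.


10*log10(22000000.0) = 73.42
S = -174 + 73.42 + 5.6 + 17 = -78.0 dBm

-78.0 dBm


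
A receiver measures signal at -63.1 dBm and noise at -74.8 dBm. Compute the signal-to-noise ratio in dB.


SNR = -63.1 - (-74.8) = 11.7 dB

11.7 dB


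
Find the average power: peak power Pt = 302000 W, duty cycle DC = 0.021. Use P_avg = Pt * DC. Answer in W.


P_avg = 302000 * 0.021 = 6342.0 W

6342.0 W


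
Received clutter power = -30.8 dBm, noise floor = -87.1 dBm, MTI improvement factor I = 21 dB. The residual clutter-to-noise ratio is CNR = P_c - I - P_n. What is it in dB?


CNR = -30.8 - 21 - (-87.1) = 35.3 dB

35.3 dB


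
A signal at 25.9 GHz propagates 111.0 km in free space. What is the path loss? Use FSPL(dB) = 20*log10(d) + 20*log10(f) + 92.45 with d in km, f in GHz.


20*log10(111.0) = 40.91
20*log10(25.9) = 28.27
FSPL = 161.6 dB

161.6 dB


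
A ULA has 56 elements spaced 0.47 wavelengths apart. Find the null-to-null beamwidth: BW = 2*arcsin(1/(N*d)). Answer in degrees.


1/(N*d) = 1/(56*0.47) = 0.037994
BW = 2*arcsin(0.037994) = 4.4 degrees

4.4 degrees


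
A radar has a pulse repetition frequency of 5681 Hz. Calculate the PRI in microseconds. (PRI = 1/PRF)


PRI = 1/5681 = 0.0001760253 s = 176.0 us

176.0 us


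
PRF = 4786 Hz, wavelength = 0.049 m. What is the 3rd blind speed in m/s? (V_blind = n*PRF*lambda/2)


V_blind = 3 * 4786 * 0.049 / 2 = 351.8 m/s

351.8 m/s


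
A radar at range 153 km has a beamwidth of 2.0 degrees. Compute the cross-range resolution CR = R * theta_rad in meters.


BW_rad = 0.034906585
CR = 153000 * 0.034906585 = 5340.7 m

5340.7 m


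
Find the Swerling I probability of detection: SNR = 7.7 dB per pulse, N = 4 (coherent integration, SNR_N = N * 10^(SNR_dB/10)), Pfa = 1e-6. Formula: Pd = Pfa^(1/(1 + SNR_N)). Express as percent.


SNR_lin = 10^(7.7/10) = 5.88844
SNR_N = 4 * 5.88844 = 23.55376
1/(1 + SNR_N) = 1/24.55376 = 0.040727
Pd = (1e-6)^0.040727 = 0.56969
Pd = 57.0%

57.0%


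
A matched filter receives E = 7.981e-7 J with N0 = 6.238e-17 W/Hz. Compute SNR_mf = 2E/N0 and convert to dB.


SNR_lin = 2 * 7.981e-7 / 6.238e-17 = 2.559e10
SNR_dB = 10*log10(2.559e10) = 104.1 dB

104.1 dB


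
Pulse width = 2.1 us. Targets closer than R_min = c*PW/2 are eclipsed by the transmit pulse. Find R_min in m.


R_min = 3e8 * 2.1e-6 / 2 = 315.0 m

315.0 m


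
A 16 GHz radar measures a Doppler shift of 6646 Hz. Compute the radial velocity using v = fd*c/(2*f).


v = 6646 * 3e8 / (2 * 16000000000.0) = 62.3 m/s

62.3 m/s


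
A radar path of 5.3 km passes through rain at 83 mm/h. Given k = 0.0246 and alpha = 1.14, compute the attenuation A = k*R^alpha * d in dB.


gamma = 0.0246 * 83^1.14 = 3.790392 dB/km
A = 3.790392 * 5.3 = 20.09 dB

20.09 dB


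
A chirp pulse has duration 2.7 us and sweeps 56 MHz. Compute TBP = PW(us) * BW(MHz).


TBP = 2.7 * 56 = 151.2

151.2


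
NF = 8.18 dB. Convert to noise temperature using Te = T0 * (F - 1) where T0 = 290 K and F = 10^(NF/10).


NF_lin = 10^(8.18/10) = 6.576578
Te = 290 * (6.576578 - 1) = 1617.2 K

1617.2 K


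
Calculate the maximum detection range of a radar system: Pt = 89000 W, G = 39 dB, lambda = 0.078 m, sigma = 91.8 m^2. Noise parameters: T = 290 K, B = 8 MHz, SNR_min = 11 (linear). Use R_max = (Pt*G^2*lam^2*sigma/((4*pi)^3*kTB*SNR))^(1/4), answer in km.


G_lin = 10^(39/10) = 7943.282347
R^4 = 89000 * 7943.282347^2 * 0.078^2 * 91.8 / ((4*pi)^3 * 1.38e-23 * 290 * 8000000.0 * 11)
R^4 = 4.48779e21 m^4
R_max = (4.48779e21)^(1/4) = 258826.1 m = 258.8 km

258.8 km


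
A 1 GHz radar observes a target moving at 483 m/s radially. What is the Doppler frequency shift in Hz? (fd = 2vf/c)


fd = 2 * 483 * 1000000000.0 / 3e8 = 3220.0 Hz

3220.0 Hz


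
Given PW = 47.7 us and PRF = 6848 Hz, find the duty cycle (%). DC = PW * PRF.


DC = 47.7e-6 * 6848 * 100 = 32.66%

32.66%


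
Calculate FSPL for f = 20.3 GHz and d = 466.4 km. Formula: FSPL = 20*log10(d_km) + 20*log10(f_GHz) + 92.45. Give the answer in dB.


20*log10(466.4) = 53.38
20*log10(20.3) = 26.15
FSPL = 172.0 dB

172.0 dB


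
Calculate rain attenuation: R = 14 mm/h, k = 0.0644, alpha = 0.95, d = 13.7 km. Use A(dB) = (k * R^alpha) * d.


gamma = 0.0644 * 14^0.95 = 0.790146 dB/km
A = 0.790146 * 13.7 = 10.83 dB

10.83 dB


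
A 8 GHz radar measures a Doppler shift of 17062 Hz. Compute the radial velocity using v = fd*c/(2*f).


v = 17062 * 3e8 / (2 * 8000000000.0) = 319.9 m/s

319.9 m/s


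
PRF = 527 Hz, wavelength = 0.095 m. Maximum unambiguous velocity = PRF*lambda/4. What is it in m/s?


V_ua = 527 * 0.095 / 4 = 12.5 m/s

12.5 m/s


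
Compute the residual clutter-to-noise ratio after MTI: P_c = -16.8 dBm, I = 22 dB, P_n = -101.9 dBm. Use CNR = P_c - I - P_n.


CNR = -16.8 - 22 - (-101.9) = 63.1 dB

63.1 dB


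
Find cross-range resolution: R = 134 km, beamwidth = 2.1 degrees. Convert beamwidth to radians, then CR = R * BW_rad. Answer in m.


BW_rad = 0.036651914
CR = 134000 * 0.036651914 = 4911.4 m

4911.4 m


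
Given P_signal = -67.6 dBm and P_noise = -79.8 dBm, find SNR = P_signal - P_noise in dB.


SNR = -67.6 - (-79.8) = 12.2 dB

12.2 dB


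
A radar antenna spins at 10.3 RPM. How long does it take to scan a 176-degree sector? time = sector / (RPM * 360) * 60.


t = 176 / (10.3 * 360) * 60 = 2.85 s

2.85 s


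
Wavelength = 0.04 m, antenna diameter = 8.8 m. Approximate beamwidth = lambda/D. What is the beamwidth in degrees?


BW_rad = 0.04 / 8.8 = 0.004545
BW_deg = 0.26 degrees

0.26 degrees


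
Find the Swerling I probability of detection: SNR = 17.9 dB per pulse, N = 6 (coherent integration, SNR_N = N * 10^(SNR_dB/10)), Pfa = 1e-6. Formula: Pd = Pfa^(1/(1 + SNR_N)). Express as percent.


SNR_lin = 10^(17.9/10) = 61.6595
SNR_N = 6 * 61.6595 = 369.957
1/(1 + SNR_N) = 1/370.957 = 0.0026957
Pd = (1e-6)^0.0026957 = 0.96344
Pd = 96.3%

96.3%


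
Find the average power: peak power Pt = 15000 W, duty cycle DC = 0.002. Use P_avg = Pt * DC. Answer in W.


P_avg = 15000 * 0.002 = 30.0 W

30.0 W


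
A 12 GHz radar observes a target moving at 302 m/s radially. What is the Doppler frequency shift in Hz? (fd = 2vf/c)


fd = 2 * 302 * 12000000000.0 / 3e8 = 24160.0 Hz

24160.0 Hz


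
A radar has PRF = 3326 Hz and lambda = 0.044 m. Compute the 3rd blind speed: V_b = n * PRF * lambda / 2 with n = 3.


V_blind = 3 * 3326 * 0.044 / 2 = 219.5 m/s

219.5 m/s


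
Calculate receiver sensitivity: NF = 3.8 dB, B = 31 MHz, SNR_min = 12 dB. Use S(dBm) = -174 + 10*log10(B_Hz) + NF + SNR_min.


10*log10(31000000.0) = 74.91
S = -174 + 74.91 + 3.8 + 12 = -83.3 dBm

-83.3 dBm


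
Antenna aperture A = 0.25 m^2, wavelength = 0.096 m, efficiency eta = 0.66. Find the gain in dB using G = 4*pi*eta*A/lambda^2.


G_linear = 4*pi*0.66*0.25/0.096^2 = 224.98
G_dB = 10*log10(224.98) = 23.5 dB

23.5 dB


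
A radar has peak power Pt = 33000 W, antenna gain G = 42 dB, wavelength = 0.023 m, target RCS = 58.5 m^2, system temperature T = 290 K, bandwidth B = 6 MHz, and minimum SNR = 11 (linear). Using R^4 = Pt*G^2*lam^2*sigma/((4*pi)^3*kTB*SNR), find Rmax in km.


G_lin = 10^(42/10) = 15848.931925
R^4 = 33000 * 15848.931925^2 * 0.023^2 * 58.5 / ((4*pi)^3 * 1.38e-23 * 290 * 6000000.0 * 11)
R^4 = 4.89412e20 m^4
R_max = (4.89412e20)^(1/4) = 148736.9 m = 148.7 km

148.7 km


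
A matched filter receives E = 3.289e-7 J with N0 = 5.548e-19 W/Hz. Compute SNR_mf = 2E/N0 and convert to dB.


SNR_lin = 2 * 3.289e-7 / 5.548e-19 = 1.186e12
SNR_dB = 10*log10(1.186e12) = 120.7 dB

120.7 dB


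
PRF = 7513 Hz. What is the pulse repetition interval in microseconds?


PRI = 1/7513 = 0.0001331026 s = 133.1 us

133.1 us


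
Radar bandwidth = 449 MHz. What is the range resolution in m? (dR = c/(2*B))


dR = 3e8 / (2 * 449000000.0) = 0.33 m

0.33 m


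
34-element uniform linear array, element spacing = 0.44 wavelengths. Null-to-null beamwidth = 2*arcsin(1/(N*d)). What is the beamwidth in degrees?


1/(N*d) = 1/(34*0.44) = 0.066845
BW = 2*arcsin(0.066845) = 7.7 degrees

7.7 degrees


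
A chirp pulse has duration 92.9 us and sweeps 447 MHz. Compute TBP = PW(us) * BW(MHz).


TBP = 92.9 * 447 = 41526.3

41526.3


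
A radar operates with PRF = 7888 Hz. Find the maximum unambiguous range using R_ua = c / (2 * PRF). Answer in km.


R_ua = 3e8 / (2 * 7888) = 19016.2 m = 19.0 km

19.0 km


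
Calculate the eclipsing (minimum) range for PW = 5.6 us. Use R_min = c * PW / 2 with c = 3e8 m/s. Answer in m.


R_min = 3e8 * 5.6e-6 / 2 = 840.0 m

840.0 m


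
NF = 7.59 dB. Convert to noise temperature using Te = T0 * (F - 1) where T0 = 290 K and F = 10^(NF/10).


NF_lin = 10^(7.59/10) = 5.741165
Te = 290 * (5.741165 - 1) = 1374.9 K

1374.9 K


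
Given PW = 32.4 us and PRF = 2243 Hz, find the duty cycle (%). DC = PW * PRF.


DC = 32.4e-6 * 2243 * 100 = 7.27%

7.27%


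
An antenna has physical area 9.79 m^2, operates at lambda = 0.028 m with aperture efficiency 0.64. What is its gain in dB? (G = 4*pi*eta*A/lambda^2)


G_linear = 4*pi*0.64*9.79/0.028^2 = 100428.38
G_dB = 10*log10(100428.38) = 50.0 dB

50.0 dB


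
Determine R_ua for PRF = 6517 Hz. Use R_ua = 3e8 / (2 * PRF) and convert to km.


R_ua = 3e8 / (2 * 6517) = 23016.7 m = 23.0 km

23.0 km


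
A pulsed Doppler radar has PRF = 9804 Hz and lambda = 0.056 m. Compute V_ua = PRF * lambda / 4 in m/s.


V_ua = 9804 * 0.056 / 4 = 137.3 m/s

137.3 m/s


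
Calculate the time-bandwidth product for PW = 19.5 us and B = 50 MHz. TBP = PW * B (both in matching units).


TBP = 19.5 * 50 = 975.0

975.0


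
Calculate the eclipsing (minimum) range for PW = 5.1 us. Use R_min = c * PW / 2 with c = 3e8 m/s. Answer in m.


R_min = 3e8 * 5.1e-6 / 2 = 765.0 m

765.0 m


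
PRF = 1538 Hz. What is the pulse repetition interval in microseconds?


PRI = 1/1538 = 0.0006501951 s = 650.2 us

650.2 us


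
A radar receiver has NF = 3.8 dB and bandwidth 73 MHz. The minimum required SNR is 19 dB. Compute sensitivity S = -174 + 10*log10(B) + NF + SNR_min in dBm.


10*log10(73000000.0) = 78.63
S = -174 + 78.63 + 3.8 + 19 = -72.6 dBm

-72.6 dBm


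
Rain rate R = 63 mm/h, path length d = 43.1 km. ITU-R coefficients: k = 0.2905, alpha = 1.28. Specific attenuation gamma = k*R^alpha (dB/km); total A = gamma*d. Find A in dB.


gamma = 0.2905 * 63^1.28 = 58.385102 dB/km
A = 58.385102 * 43.1 = 2516.4 dB

2516.4 dB


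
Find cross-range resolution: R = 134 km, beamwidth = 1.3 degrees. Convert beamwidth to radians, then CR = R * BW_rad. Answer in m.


BW_rad = 0.02268928
CR = 134000 * 0.02268928 = 3040.4 m

3040.4 m


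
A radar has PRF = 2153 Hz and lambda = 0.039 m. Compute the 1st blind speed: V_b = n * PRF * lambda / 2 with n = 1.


V_blind = 1 * 2153 * 0.039 / 2 = 42.0 m/s

42.0 m/s


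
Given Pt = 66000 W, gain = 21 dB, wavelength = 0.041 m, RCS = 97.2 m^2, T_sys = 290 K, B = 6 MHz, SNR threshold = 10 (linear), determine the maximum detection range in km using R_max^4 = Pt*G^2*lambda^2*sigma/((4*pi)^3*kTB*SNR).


G_lin = 10^(21/10) = 125.892541
R^4 = 66000 * 125.892541^2 * 0.041^2 * 97.2 / ((4*pi)^3 * 1.38e-23 * 290 * 6000000.0 * 10)
R^4 = 3.58691e17 m^4
R_max = (3.58691e17)^(1/4) = 24472.6 m = 24.5 km

24.5 km


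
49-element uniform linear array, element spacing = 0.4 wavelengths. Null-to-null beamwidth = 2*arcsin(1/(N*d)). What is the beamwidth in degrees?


1/(N*d) = 1/(49*0.4) = 0.05102
BW = 2*arcsin(0.05102) = 5.8 degrees

5.8 degrees


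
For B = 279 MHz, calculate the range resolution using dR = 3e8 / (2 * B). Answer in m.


dR = 3e8 / (2 * 279000000.0) = 0.54 m

0.54 m


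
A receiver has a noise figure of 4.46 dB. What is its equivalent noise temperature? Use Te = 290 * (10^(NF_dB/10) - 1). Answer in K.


NF_lin = 10^(4.46/10) = 2.792544
Te = 290 * (2.792544 - 1) = 519.8 K

519.8 K


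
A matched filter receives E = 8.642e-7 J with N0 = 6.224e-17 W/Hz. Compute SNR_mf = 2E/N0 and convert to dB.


SNR_lin = 2 * 8.642e-7 / 6.224e-17 = 2.777e10
SNR_dB = 10*log10(2.777e10) = 104.4 dB

104.4 dB


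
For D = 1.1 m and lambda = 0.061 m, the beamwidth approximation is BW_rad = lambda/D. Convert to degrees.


BW_rad = 0.061 / 1.1 = 0.055455
BW_deg = 3.18 degrees

3.18 degrees


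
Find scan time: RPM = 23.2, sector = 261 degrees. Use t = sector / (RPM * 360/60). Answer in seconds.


t = 261 / (23.2 * 360) * 60 = 1.88 s

1.88 s


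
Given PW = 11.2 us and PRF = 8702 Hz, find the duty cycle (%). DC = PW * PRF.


DC = 11.2e-6 * 8702 * 100 = 9.75%

9.75%


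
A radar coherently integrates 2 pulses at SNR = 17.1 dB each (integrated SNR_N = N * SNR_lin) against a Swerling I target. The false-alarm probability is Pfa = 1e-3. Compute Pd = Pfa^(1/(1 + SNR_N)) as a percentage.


SNR_lin = 10^(17.1/10) = 51.28614
SNR_N = 2 * 51.28614 = 102.57228
1/(1 + SNR_N) = 1/103.57228 = 0.0096551
Pd = (1e-3)^0.0096551 = 0.93548
Pd = 93.5%

93.5%


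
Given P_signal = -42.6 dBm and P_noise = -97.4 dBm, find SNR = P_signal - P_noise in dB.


SNR = -42.6 - (-97.4) = 54.8 dB

54.8 dB


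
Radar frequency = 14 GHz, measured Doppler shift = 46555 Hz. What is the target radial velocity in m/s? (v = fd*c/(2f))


v = 46555 * 3e8 / (2 * 14000000000.0) = 498.8 m/s

498.8 m/s


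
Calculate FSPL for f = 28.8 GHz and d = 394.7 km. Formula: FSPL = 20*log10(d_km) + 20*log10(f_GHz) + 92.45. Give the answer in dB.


20*log10(394.7) = 51.93
20*log10(28.8) = 29.19
FSPL = 173.6 dB

173.6 dB


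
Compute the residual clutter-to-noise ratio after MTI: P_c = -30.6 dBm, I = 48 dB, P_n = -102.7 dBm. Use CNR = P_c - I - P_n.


CNR = -30.6 - 48 - (-102.7) = 24.1 dB

24.1 dB


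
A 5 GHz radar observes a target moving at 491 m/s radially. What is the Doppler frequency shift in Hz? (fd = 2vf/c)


fd = 2 * 491 * 5000000000.0 / 3e8 = 16366.7 Hz

16366.7 Hz


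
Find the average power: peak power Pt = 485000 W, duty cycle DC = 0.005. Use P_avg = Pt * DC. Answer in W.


P_avg = 485000 * 0.005 = 2425.0 W

2425.0 W


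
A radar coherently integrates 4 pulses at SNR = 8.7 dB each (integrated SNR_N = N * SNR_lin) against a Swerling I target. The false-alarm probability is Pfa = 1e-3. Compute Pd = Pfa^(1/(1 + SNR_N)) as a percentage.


SNR_lin = 10^(8.7/10) = 7.4131
SNR_N = 4 * 7.4131 = 29.6524
1/(1 + SNR_N) = 1/30.6524 = 0.0326239
Pd = (1e-3)^0.0326239 = 0.79823
Pd = 79.8%

79.8%


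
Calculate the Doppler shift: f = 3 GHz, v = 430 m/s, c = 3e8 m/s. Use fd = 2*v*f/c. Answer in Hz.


fd = 2 * 430 * 3000000000.0 / 3e8 = 8600.0 Hz

8600.0 Hz


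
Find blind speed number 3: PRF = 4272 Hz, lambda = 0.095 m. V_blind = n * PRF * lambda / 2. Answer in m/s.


V_blind = 3 * 4272 * 0.095 / 2 = 608.8 m/s

608.8 m/s


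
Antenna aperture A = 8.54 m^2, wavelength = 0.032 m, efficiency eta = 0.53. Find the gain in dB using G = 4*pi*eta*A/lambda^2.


G_linear = 4*pi*0.53*8.54/0.032^2 = 55544.83
G_dB = 10*log10(55544.83) = 47.4 dB

47.4 dB


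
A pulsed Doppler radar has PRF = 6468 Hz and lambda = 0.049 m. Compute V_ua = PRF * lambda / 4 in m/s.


V_ua = 6468 * 0.049 / 4 = 79.2 m/s

79.2 m/s


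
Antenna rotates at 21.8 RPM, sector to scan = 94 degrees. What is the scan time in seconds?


t = 94 / (21.8 * 360) * 60 = 0.72 s

0.72 s


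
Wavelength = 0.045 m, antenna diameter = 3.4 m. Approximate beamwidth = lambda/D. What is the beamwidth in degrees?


BW_rad = 0.045 / 3.4 = 0.013235
BW_deg = 0.76 degrees

0.76 degrees


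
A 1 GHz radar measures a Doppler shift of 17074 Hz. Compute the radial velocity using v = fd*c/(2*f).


v = 17074 * 3e8 / (2 * 1000000000.0) = 2561.1 m/s

2561.1 m/s


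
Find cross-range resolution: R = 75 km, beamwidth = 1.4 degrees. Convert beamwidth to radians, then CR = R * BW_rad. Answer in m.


BW_rad = 0.02443461
CR = 75000 * 0.02443461 = 1832.6 m

1832.6 m


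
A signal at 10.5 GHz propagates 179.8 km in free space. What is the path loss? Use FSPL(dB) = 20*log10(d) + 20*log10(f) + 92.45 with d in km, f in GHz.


20*log10(179.8) = 45.1
20*log10(10.5) = 20.42
FSPL = 158.0 dB

158.0 dB


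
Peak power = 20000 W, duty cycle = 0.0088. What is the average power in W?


P_avg = 20000 * 0.0088 = 176.0 W

176.0 W


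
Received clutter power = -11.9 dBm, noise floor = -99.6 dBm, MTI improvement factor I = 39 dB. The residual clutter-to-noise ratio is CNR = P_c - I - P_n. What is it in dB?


CNR = -11.9 - 39 - (-99.6) = 48.7 dB

48.7 dB


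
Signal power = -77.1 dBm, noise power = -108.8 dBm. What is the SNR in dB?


SNR = -77.1 - (-108.8) = 31.7 dB

31.7 dB


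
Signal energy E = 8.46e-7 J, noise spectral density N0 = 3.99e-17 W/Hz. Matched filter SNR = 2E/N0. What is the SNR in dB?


SNR_lin = 2 * 8.46e-7 / 3.99e-17 = 4.241e10
SNR_dB = 10*log10(4.241e10) = 106.3 dB

106.3 dB


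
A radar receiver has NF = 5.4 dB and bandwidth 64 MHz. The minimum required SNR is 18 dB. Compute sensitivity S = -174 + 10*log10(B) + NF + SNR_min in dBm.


10*log10(64000000.0) = 78.06
S = -174 + 78.06 + 5.4 + 18 = -72.5 dBm

-72.5 dBm


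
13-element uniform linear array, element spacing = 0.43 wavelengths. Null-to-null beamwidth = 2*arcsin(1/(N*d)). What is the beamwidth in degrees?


1/(N*d) = 1/(13*0.43) = 0.178891
BW = 2*arcsin(0.178891) = 20.6 degrees

20.6 degrees


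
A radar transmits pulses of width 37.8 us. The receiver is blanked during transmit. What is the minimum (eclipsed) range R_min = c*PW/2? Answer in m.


R_min = 3e8 * 37.8e-6 / 2 = 5670.0 m

5670.0 m


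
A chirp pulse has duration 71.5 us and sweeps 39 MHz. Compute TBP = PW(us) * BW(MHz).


TBP = 71.5 * 39 = 2788.5

2788.5


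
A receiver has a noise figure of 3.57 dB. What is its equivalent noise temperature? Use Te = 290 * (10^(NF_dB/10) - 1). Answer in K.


NF_lin = 10^(3.57/10) = 2.275097
Te = 290 * (2.275097 - 1) = 369.8 K

369.8 K


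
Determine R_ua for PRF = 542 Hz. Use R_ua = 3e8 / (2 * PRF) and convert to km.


R_ua = 3e8 / (2 * 542) = 276752.8 m = 276.8 km

276.8 km


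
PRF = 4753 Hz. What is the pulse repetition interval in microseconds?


PRI = 1/4753 = 0.0002103934 s = 210.4 us

210.4 us


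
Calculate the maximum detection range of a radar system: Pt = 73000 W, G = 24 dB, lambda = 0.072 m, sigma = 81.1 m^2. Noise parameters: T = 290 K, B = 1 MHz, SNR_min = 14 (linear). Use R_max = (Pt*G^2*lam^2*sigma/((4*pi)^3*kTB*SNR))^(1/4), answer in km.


G_lin = 10^(24/10) = 251.188643
R^4 = 73000 * 251.188643^2 * 0.072^2 * 81.1 / ((4*pi)^3 * 1.38e-23 * 290 * 1000000.0 * 14)
R^4 = 1.7417e19 m^4
R_max = (1.7417e19)^(1/4) = 64601.6 m = 64.6 km

64.6 km


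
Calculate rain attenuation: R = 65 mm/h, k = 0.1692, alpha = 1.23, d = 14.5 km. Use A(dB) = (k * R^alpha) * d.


gamma = 0.1692 * 65^1.23 = 28.726571 dB/km
A = 28.726571 * 14.5 = 416.54 dB

416.54 dB


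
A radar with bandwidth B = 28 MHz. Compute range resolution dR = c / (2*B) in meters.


dR = 3e8 / (2 * 28000000.0) = 5.36 m

5.36 m


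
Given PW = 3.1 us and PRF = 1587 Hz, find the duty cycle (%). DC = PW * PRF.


DC = 3.1e-6 * 1587 * 100 = 0.49%

0.49%


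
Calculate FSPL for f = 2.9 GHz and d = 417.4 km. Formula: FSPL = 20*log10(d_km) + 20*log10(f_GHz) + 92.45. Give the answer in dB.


20*log10(417.4) = 52.41
20*log10(2.9) = 9.25
FSPL = 154.1 dB

154.1 dB


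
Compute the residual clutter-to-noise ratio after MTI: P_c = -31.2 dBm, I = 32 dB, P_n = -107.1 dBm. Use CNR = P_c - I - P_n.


CNR = -31.2 - 32 - (-107.1) = 43.9 dB

43.9 dB


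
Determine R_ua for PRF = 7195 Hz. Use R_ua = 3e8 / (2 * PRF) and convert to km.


R_ua = 3e8 / (2 * 7195) = 20847.8 m = 20.8 km

20.8 km


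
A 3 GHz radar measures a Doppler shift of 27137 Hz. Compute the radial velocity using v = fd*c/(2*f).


v = 27137 * 3e8 / (2 * 3000000000.0) = 1356.9 m/s

1356.9 m/s


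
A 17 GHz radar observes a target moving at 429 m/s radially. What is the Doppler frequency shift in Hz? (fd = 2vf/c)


fd = 2 * 429 * 17000000000.0 / 3e8 = 48620.0 Hz

48620.0 Hz


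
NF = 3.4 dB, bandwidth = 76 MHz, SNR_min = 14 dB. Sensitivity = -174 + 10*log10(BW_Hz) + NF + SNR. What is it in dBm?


10*log10(76000000.0) = 78.81
S = -174 + 78.81 + 3.4 + 14 = -77.8 dBm

-77.8 dBm


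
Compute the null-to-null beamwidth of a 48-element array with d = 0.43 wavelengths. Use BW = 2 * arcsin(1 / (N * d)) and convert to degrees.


1/(N*d) = 1/(48*0.43) = 0.04845
BW = 2*arcsin(0.04845) = 5.6 degrees

5.6 degrees


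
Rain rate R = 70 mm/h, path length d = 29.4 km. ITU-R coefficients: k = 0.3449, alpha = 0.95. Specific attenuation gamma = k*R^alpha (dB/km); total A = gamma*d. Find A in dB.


gamma = 0.3449 * 70^0.95 = 19.52254 dB/km
A = 19.52254 * 29.4 = 573.96 dB

573.96 dB


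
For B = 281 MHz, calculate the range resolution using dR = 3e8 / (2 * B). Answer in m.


dR = 3e8 / (2 * 281000000.0) = 0.53 m

0.53 m


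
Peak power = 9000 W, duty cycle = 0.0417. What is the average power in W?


P_avg = 9000 * 0.0417 = 375.3 W

375.3 W


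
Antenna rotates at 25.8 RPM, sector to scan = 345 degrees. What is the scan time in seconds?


t = 345 / (25.8 * 360) * 60 = 2.23 s

2.23 s


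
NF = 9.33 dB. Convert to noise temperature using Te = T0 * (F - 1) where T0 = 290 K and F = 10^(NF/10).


NF_lin = 10^(9.33/10) = 8.570378
Te = 290 * (8.570378 - 1) = 2195.4 K

2195.4 K


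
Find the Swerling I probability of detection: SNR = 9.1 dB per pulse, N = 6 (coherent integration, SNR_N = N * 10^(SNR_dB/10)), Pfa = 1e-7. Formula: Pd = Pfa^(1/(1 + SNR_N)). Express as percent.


SNR_lin = 10^(9.1/10) = 8.12831
SNR_N = 6 * 8.12831 = 48.76986
1/(1 + SNR_N) = 1/49.76986 = 0.0200925
Pd = (1e-7)^0.0200925 = 0.72336
Pd = 72.3%

72.3%


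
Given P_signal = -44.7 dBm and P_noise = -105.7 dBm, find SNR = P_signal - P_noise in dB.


SNR = -44.7 - (-105.7) = 61.0 dB

61.0 dB


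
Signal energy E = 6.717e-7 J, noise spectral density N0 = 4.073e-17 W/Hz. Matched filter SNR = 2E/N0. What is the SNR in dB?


SNR_lin = 2 * 6.717e-7 / 4.073e-17 = 3.298e10
SNR_dB = 10*log10(3.298e10) = 105.2 dB

105.2 dB


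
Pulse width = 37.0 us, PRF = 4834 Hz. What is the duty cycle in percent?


DC = 37.0e-6 * 4834 * 100 = 17.89%

17.89%


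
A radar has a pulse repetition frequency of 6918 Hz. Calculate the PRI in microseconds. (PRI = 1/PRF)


PRI = 1/6918 = 0.0001445504 s = 144.6 us

144.6 us


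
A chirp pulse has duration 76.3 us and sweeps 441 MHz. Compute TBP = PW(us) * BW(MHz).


TBP = 76.3 * 441 = 33648.3

33648.3


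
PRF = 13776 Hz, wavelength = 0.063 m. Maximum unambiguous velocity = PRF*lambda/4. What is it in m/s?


V_ua = 13776 * 0.063 / 4 = 217.0 m/s

217.0 m/s


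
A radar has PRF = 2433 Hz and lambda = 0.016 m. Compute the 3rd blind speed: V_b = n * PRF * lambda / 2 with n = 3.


V_blind = 3 * 2433 * 0.016 / 2 = 58.4 m/s

58.4 m/s


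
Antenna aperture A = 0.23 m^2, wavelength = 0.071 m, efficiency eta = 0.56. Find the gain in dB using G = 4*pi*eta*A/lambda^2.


G_linear = 4*pi*0.56*0.23/0.071^2 = 321.08
G_dB = 10*log10(321.08) = 25.1 dB

25.1 dB


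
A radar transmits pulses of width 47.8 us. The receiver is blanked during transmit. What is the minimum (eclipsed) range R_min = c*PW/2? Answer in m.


R_min = 3e8 * 47.8e-6 / 2 = 7170.0 m

7170.0 m


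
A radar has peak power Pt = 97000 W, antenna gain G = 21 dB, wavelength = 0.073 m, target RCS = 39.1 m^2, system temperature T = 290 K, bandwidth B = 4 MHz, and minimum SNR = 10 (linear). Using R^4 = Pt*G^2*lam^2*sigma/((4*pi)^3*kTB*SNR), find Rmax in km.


G_lin = 10^(21/10) = 125.892541
R^4 = 97000 * 125.892541^2 * 0.073^2 * 39.1 / ((4*pi)^3 * 1.38e-23 * 290 * 4000000.0 * 10)
R^4 = 1.00839e18 m^4
R_max = (1.00839e18)^(1/4) = 31688.9 m = 31.7 km

31.7 km


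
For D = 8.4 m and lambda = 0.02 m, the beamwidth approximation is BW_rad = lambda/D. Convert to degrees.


BW_rad = 0.02 / 8.4 = 0.002381
BW_deg = 0.14 degrees

0.14 degrees


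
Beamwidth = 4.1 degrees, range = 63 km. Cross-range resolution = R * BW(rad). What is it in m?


BW_rad = 0.071558499
CR = 63000 * 0.071558499 = 4508.2 m

4508.2 m


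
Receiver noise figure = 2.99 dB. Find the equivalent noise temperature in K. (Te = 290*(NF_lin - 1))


NF_lin = 10^(2.99/10) = 1.990673
Te = 290 * (1.990673 - 1) = 287.3 K

287.3 K


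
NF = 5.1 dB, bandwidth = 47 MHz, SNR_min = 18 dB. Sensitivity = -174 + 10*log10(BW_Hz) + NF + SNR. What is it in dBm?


10*log10(47000000.0) = 76.72
S = -174 + 76.72 + 5.1 + 18 = -74.2 dBm

-74.2 dBm


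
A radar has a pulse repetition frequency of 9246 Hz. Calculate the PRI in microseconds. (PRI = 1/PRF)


PRI = 1/9246 = 0.0001081549 s = 108.2 us

108.2 us


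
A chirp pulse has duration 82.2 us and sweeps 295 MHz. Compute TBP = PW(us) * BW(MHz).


TBP = 82.2 * 295 = 24249.0

24249.0


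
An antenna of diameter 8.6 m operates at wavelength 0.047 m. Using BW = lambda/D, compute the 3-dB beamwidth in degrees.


BW_rad = 0.047 / 8.6 = 0.005465
BW_deg = 0.31 degrees

0.31 degrees


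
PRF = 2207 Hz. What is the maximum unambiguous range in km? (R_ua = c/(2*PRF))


R_ua = 3e8 / (2 * 2207) = 67965.6 m = 68.0 km

68.0 km


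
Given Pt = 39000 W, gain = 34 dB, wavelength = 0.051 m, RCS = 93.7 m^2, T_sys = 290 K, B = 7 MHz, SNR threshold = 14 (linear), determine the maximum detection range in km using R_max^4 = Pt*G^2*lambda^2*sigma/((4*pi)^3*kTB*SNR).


G_lin = 10^(34/10) = 2511.886432
R^4 = 39000 * 2511.886432^2 * 0.051^2 * 93.7 / ((4*pi)^3 * 1.38e-23 * 290 * 7000000.0 * 14)
R^4 = 7.70569e19 m^4
R_max = (7.70569e19)^(1/4) = 93692.1 m = 93.7 km

93.7 km


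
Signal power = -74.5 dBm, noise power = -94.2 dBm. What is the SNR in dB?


SNR = -74.5 - (-94.2) = 19.7 dB

19.7 dB


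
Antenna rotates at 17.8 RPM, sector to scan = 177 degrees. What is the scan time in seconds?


t = 177 / (17.8 * 360) * 60 = 1.66 s

1.66 s


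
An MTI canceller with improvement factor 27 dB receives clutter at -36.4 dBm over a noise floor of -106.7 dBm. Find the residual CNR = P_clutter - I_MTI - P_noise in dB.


CNR = -36.4 - 27 - (-106.7) = 43.3 dB

43.3 dB


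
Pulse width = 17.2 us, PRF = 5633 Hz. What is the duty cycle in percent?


DC = 17.2e-6 * 5633 * 100 = 9.69%

9.69%


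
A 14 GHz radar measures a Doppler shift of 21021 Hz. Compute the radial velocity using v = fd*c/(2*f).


v = 21021 * 3e8 / (2 * 14000000000.0) = 225.2 m/s

225.2 m/s


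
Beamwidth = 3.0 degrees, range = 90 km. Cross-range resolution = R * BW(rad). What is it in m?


BW_rad = 0.052359878
CR = 90000 * 0.052359878 = 4712.4 m

4712.4 m


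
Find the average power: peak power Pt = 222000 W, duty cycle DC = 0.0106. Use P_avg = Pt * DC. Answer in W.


P_avg = 222000 * 0.0106 = 2353.2 W

2353.2 W


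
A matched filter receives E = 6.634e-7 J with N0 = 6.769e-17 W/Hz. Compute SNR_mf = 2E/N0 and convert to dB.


SNR_lin = 2 * 6.634e-7 / 6.769e-17 = 1.96e10
SNR_dB = 10*log10(1.96e10) = 102.9 dB

102.9 dB


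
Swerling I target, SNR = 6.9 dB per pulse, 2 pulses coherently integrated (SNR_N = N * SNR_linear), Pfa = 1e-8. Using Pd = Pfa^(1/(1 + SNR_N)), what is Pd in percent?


SNR_lin = 10^(6.9/10) = 4.89779
SNR_N = 2 * 4.89779 = 9.79558
1/(1 + SNR_N) = 1/10.79558 = 0.0926305
Pd = (1e-8)^0.0926305 = 0.18153
Pd = 18.2%

18.2%


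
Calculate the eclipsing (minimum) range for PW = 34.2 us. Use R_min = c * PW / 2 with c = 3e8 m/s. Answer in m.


R_min = 3e8 * 34.2e-6 / 2 = 5130.0 m

5130.0 m


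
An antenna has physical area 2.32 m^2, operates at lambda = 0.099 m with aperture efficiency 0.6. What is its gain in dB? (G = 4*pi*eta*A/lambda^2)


G_linear = 4*pi*0.6*2.32/0.099^2 = 1784.76
G_dB = 10*log10(1784.76) = 32.5 dB

32.5 dB


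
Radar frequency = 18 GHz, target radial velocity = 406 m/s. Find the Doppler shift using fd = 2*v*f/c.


fd = 2 * 406 * 18000000000.0 / 3e8 = 48720.0 Hz

48720.0 Hz


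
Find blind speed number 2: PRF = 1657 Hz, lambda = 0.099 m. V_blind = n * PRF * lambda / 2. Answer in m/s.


V_blind = 2 * 1657 * 0.099 / 2 = 164.0 m/s

164.0 m/s


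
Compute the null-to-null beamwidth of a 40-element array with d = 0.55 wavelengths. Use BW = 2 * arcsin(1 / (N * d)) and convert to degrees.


1/(N*d) = 1/(40*0.55) = 0.045455
BW = 2*arcsin(0.045455) = 5.2 degrees

5.2 degrees


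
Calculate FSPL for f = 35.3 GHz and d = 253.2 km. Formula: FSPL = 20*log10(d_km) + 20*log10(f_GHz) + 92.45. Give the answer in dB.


20*log10(253.2) = 48.07
20*log10(35.3) = 30.96
FSPL = 171.5 dB

171.5 dB


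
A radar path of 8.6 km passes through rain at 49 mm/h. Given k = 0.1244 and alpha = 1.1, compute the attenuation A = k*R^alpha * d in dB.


gamma = 0.1244 * 49^1.1 = 8.995723 dB/km
A = 8.995723 * 8.6 = 77.36 dB

77.36 dB


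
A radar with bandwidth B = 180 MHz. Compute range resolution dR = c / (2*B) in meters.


dR = 3e8 / (2 * 180000000.0) = 0.83 m

0.83 m


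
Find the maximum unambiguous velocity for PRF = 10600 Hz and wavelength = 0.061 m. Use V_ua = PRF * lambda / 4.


V_ua = 10600 * 0.061 / 4 = 161.7 m/s

161.7 m/s


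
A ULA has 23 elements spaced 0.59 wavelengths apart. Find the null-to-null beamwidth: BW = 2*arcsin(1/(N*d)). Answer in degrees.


1/(N*d) = 1/(23*0.59) = 0.073692
BW = 2*arcsin(0.073692) = 8.5 degrees

8.5 degrees


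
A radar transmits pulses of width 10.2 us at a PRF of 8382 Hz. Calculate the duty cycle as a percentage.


DC = 10.2e-6 * 8382 * 100 = 8.55%

8.55%


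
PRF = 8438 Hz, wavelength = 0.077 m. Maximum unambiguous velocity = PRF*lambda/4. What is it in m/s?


V_ua = 8438 * 0.077 / 4 = 162.4 m/s

162.4 m/s


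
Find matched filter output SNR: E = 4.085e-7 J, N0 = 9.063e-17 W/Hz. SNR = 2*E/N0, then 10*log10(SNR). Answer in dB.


SNR_lin = 2 * 4.085e-7 / 9.063e-17 = 9.015e9
SNR_dB = 10*log10(9.015e9) = 99.5 dB

99.5 dB


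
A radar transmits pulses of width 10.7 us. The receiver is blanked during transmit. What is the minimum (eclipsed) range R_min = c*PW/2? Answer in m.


R_min = 3e8 * 10.7e-6 / 2 = 1605.0 m

1605.0 m


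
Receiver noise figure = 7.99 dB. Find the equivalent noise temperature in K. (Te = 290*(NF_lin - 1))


NF_lin = 10^(7.99/10) = 6.295062
Te = 290 * (6.295062 - 1) = 1535.6 K

1535.6 K


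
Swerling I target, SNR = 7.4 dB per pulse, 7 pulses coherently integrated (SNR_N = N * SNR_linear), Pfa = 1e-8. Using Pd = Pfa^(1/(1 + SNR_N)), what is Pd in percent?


SNR_lin = 10^(7.4/10) = 5.49541
SNR_N = 7 * 5.49541 = 38.46787
1/(1 + SNR_N) = 1/39.46787 = 0.0253371
Pd = (1e-8)^0.0253371 = 0.62705
Pd = 62.7%

62.7%


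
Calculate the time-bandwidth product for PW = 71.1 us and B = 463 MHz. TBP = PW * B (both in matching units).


TBP = 71.1 * 463 = 32919.3

32919.3


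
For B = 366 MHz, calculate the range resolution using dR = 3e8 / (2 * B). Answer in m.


dR = 3e8 / (2 * 366000000.0) = 0.41 m

0.41 m


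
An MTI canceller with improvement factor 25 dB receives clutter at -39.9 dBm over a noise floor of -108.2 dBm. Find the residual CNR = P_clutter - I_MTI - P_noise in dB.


CNR = -39.9 - 25 - (-108.2) = 43.3 dB

43.3 dB


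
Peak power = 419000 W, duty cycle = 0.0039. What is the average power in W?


P_avg = 419000 * 0.0039 = 1634.1 W

1634.1 W


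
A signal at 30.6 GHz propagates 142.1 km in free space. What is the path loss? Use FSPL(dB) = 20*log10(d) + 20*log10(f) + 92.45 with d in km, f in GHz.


20*log10(142.1) = 43.05
20*log10(30.6) = 29.71
FSPL = 165.2 dB

165.2 dB


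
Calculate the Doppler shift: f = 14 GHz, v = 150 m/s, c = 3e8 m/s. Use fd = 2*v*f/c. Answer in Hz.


fd = 2 * 150 * 14000000000.0 / 3e8 = 14000.0 Hz

14000.0 Hz


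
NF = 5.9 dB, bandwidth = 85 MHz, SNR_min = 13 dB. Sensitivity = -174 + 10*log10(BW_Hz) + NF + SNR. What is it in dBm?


10*log10(85000000.0) = 79.29
S = -174 + 79.29 + 5.9 + 13 = -75.8 dBm

-75.8 dBm


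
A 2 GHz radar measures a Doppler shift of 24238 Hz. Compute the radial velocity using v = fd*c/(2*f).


v = 24238 * 3e8 / (2 * 2000000000.0) = 1817.9 m/s

1817.9 m/s


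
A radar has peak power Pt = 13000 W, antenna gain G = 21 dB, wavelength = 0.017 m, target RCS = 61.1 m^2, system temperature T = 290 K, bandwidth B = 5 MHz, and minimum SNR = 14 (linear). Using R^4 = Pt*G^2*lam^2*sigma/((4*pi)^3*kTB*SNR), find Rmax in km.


G_lin = 10^(21/10) = 125.892541
R^4 = 13000 * 125.892541^2 * 0.017^2 * 61.1 / ((4*pi)^3 * 1.38e-23 * 290 * 5000000.0 * 14)
R^4 = 6.54452e15 m^4
R_max = (6.54452e15)^(1/4) = 8994.3 m = 9.0 km

9.0 km


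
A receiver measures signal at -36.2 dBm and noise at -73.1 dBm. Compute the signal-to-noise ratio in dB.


SNR = -36.2 - (-73.1) = 36.9 dB

36.9 dB


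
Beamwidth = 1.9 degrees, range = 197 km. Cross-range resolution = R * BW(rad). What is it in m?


BW_rad = 0.033161256
CR = 197000 * 0.033161256 = 6532.8 m

6532.8 m


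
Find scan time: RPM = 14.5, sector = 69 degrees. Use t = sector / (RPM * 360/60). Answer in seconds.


t = 69 / (14.5 * 360) * 60 = 0.79 s

0.79 s


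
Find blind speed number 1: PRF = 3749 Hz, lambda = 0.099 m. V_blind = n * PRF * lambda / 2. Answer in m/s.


V_blind = 1 * 3749 * 0.099 / 2 = 185.6 m/s

185.6 m/s


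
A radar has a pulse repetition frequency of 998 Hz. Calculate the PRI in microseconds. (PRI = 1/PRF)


PRI = 1/998 = 0.001002004 s = 1002.0 us

1002.0 us
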